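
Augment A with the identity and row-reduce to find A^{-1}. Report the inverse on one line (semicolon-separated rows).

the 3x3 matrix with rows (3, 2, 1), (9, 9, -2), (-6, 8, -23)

Gauss-Jordan on [A | I]:
R1 <- (1/3)*R1:  [   1  2/3  1/3  |  1/3    0    0 ]
R2 <- R2 - (9)*R1:  [  0   3  -5  |  -3   1   0 ]
R3 <- R3 - (-6)*R1:  [   0   12  -21  |    2    0    1 ]
R2 <- (1/3)*R2:  [    0     1  -5/3  |    -1   1/3     0 ]
R1 <- R1 - (2/3)*R2:  [    1     0  13/9  |     1  -2/9     0 ]
R3 <- R3 - (12)*R2:  [  0   0  -1  |  14  -4   1 ]
R3 <- (1/-1)*R3:  [   0    0    1  |  -14    4   -1 ]
R1 <- R1 - (13/9)*R3:  [     1      0      0  |  191/9     -6   13/9 ]
R2 <- R2 - (-5/3)*R3:  [     0      1      0  |  -73/3      7   -5/3 ]
Right block of [I | A^{-1}] is the inverse:
[ 191/9  -6  13/9 ]
[ -73/3   7  -5/3 ]
[   -14   4    -1 ]

inverse = [191/9 -6 13/9; -73/3 7 -5/3; -14 4 -1]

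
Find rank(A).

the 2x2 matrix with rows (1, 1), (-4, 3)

rank(A) = 2

Row reduction:
R2 <- R2 - (-4)*R1:  [ 0  7 ]
Row echelon form:
[ 1  1 ]
[ 0  7 ]
Nonzero rows / pivot columns: 2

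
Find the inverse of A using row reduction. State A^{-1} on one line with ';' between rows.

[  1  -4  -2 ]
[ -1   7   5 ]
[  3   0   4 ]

inverse = [-14/3 -8/3 1; -19/6 -5/3 1/2; 7/2 2 -1/2]

Gauss-Jordan on [A | I]:
R2 <- R2 - (-1)*R1:  [ 0  3  3  |  1  1  0 ]
R3 <- R3 - (3)*R1:  [  0  12  10  |  -3   0   1 ]
R2 <- (1/3)*R2:  [   0    1    1  |  1/3  1/3    0 ]
R1 <- R1 - (-4)*R2:  [   1    0    2  |  7/3  4/3    0 ]
R3 <- R3 - (12)*R2:  [  0   0  -2  |  -7  -4   1 ]
R3 <- (1/-2)*R3:  [    0     0     1  |   7/2     2  -1/2 ]
R1 <- R1 - (2)*R3:  [     1      0      0  |  -14/3   -8/3      1 ]
R2 <- R2 - (1)*R3:  [     0      1      0  |  -19/6   -5/3    1/2 ]
Right block of [I | A^{-1}] is the inverse:
[ -14/3  -8/3     1 ]
[ -19/6  -5/3   1/2 ]
[   7/2     2  -1/2 ]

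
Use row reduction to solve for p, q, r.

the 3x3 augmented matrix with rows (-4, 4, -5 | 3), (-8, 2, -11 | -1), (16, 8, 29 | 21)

Forward elimination on [A|b]:
R2 <- R2 - (2)*R1:  [  0  -6  -1  -7 ]
R3 <- R3 - (-4)*R1:  [  0  24   9  33 ]
R3 <- R3 - (-4)*R2:  [ 0  0  5  5 ]
Row echelon form:
[ -4   4  -5  |   3 ]
[  0  -6  -1  |  -7 ]
[  0   0   5  |   5 ]
Back-substitution:
r = (5) / 5 = 1
q = (-7 - (-1)*(1)) / -6 = 1
p = (3 - (4)*(1) - (-5)*(1)) / -4 = -1

(-1, 1, 1)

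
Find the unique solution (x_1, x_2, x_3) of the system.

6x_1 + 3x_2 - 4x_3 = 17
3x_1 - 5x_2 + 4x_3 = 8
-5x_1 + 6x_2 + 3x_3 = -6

Forward elimination on [A|b]:
R2 <- R2 - (1/2)*R1:  [     0  -13/2      6   -1/2 ]
R3 <- R3 - (-5/6)*R1:  [    0  17/2  -1/3  49/6 ]
R3 <- R3 - (-17/13)*R2:  [      0       0  293/39  293/39 ]
Row echelon form:
[ 6      3      -4  |      17 ]
[ 0  -13/2       6  |    -1/2 ]
[ 0      0  293/39  |  293/39 ]
Back-substitution:
x_3 = (293/39) / (293/39) = 1
x_2 = (-1/2 - (6)*(1)) / (-13/2) = 1
x_1 = (17 - (3)*(1) - (-4)*(1)) / 6 = 3

(3, 1, 1)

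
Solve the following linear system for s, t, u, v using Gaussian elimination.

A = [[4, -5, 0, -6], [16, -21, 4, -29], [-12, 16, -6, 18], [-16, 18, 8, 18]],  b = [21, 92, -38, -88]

(-1, 1, -4, -5)

Forward elimination on [A|b]:
R2 <- R2 - (4)*R1:  [  0  -1   4  -5   8 ]
R3 <- R3 - (-3)*R1:  [  0   1  -6   0  25 ]
R4 <- R4 - (-4)*R1:  [  0  -2   8  -6  -4 ]
R3 <- R3 - (-1)*R2:  [  0   0  -2  -5  33 ]
R4 <- R4 - (2)*R2:  [   0    0    0    4  -20 ]
Row echelon form:
[ 4  -5   0  -6  |   21 ]
[ 0  -1   4  -5  |    8 ]
[ 0   0  -2  -5  |   33 ]
[ 0   0   0   4  |  -20 ]
Back-substitution:
v = (-20) / 4 = -5
u = (33 - (-5)*(-5)) / -2 = -4
t = (8 - (4)*(-4) - (-5)*(-5)) / -1 = 1
s = (21 - (-5)*(1) - (-6)*(-5)) / 4 = -1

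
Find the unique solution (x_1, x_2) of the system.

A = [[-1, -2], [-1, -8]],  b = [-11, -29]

(5, 3)

Forward elimination on [A|b]:
R2 <- R2 - (1)*R1:  [   0   -6  -18 ]
Row echelon form:
[ -1  -2  |  -11 ]
[  0  -6  |  -18 ]
Back-substitution:
x_2 = (-18) / -6 = 3
x_1 = (-11 - (-2)*(3)) / -1 = 5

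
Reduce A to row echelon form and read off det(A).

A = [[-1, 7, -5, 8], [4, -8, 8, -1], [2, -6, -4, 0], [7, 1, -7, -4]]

det(A) = -5556

Forward elimination:
R2 <- R2 - (-4)*R1:  [   0   20  -12   31 ]
R3 <- R3 - (-2)*R1:  [   0    8  -14   16 ]
R4 <- R4 - (-7)*R1:  [   0   50  -42   52 ]
R3 <- R3 - (2/5)*R2:  [     0      0  -46/5   18/5 ]
R4 <- R4 - (5/2)*R2:  [     0      0    -12  -51/2 ]
R4 <- R4 - (30/23)*R3:  [        0         0         0  -1389/46 ]
Upper-triangular form:
[ -1   7     -5         8 ]
[  0  20    -12        31 ]
[  0   0  -46/5      18/5 ]
[  0   0      0  -1389/46 ]
det(A) = (-1)^0 * (-1) * (20) * (-46/5) * (-1389/46) = -5556  (0 row swaps -> sign +1)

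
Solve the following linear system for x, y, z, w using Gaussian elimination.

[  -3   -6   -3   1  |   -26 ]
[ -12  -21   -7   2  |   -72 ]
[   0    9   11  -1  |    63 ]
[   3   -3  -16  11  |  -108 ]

Forward elimination on [A|b]:
R2 <- R2 - (4)*R1:  [  0   3   5  -2  32 ]
R4 <- R4 - (-1)*R1:  [    0    -9   -19    12  -134 ]
R3 <- R3 - (3)*R2:  [   0    0   -4    5  -33 ]
R4 <- R4 - (-3)*R2:  [   0    0   -4    6  -38 ]
R4 <- R4 - (1)*R3:  [  0   0   0   1  -5 ]
Row echelon form:
[ -3  -6  -3   1  |  -26 ]
[  0   3   5  -2  |   32 ]
[  0   0  -4   5  |  -33 ]
[  0   0   0   1  |   -5 ]
Back-substitution:
w = (-5) / 1 = -5
z = (-33 - (5)*(-5)) / -4 = 2
y = (32 - (5)*(2) - (-2)*(-5)) / 3 = 4
x = (-26 - (-6)*(4) - (-3)*(2) - (1)*(-5)) / -3 = -3

(-3, 4, 2, -5)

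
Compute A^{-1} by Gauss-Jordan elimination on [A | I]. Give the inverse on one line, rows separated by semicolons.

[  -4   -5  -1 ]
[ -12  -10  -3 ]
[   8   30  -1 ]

Gauss-Jordan on [A | I]:
R1 <- (1/-4)*R1:  [    1   5/4   1/4  |  -1/4     0     0 ]
R2 <- R2 - (-12)*R1:  [  0   5   0  |  -3   1   0 ]
R3 <- R3 - (8)*R1:  [  0  20  -3  |   2   0   1 ]
R2 <- (1/5)*R2:  [    0     1     0  |  -3/5   1/5     0 ]
R1 <- R1 - (5/4)*R2:  [    1     0   1/4  |   1/2  -1/4     0 ]
R3 <- R3 - (20)*R2:  [  0   0  -3  |  14  -4   1 ]
R3 <- (1/-3)*R3:  [     0      0      1  |  -14/3    4/3   -1/3 ]
R1 <- R1 - (1/4)*R3:  [     1      0      0  |    5/3  -7/12   1/12 ]
Right block of [I | A^{-1}] is the inverse:
[   5/3  -7/12  1/12 ]
[  -3/5    1/5     0 ]
[ -14/3    4/3  -1/3 ]

inverse = [5/3 -7/12 1/12; -3/5 1/5 0; -14/3 4/3 -1/3]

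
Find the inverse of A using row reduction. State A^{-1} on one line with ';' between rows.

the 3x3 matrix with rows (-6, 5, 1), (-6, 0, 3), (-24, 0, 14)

inverse = [0 -7/6 1/4; 1/5 -1 1/5; 0 -2 1/2]

Gauss-Jordan on [A | I]:
R1 <- (1/-6)*R1:  [    1  -5/6  -1/6  |  -1/6     0     0 ]
R2 <- R2 - (-6)*R1:  [  0  -5   2  |  -1   1   0 ]
R3 <- R3 - (-24)*R1:  [   0  -20   10  |   -4    0    1 ]
R2 <- (1/-5)*R2:  [    0     1  -2/5  |   1/5  -1/5     0 ]
R1 <- R1 - (-5/6)*R2:  [    1     0  -1/2  |     0  -1/6     0 ]
R3 <- R3 - (-20)*R2:  [  0   0   2  |   0  -4   1 ]
R3 <- (1/2)*R3:  [   0    0    1  |    0   -2  1/2 ]
R1 <- R1 - (-1/2)*R3:  [    1     0     0  |     0  -7/6   1/4 ]
R2 <- R2 - (-2/5)*R3:  [   0    1    0  |  1/5   -1  1/5 ]
Right block of [I | A^{-1}] is the inverse:
[   0  -7/6  1/4 ]
[ 1/5    -1  1/5 ]
[   0    -2  1/2 ]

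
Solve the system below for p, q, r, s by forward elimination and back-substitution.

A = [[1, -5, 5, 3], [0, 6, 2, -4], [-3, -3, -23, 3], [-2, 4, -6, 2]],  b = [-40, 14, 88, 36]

Forward elimination on [A|b]:
R3 <- R3 - (-3)*R1:  [   0  -18   -8   12  -32 ]
R4 <- R4 - (-2)*R1:  [   0   -6    4    8  -44 ]
R3 <- R3 - (-3)*R2:  [  0   0  -2   0  10 ]
R4 <- R4 - (-1)*R2:  [   0    0    6    4  -30 ]
R4 <- R4 - (-3)*R3:  [ 0  0  0  4  0 ]
Row echelon form:
[ 1  -5   5   3  |  -40 ]
[ 0   6   2  -4  |   14 ]
[ 0   0  -2   0  |   10 ]
[ 0   0   0   4  |    0 ]
Back-substitution:
s = (0) / 4 = 0
r = (10) / -2 = -5
q = (14 - (2)*(-5) - (-4)*(0)) / 6 = 4
p = (-40 - (-5)*(4) - (5)*(-5) - (3)*(0)) / 1 = 5

(5, 4, -5, 0)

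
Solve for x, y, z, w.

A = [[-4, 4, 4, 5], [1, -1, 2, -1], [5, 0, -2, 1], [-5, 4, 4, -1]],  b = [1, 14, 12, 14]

(5, 4, 5, -3)

Forward elimination on [A|b]:
R2 <- R2 - (-1/4)*R1:  [    0     0     3   1/4  57/4 ]
R3 <- R3 - (-5/4)*R1:  [    0     5     3  29/4  53/4 ]
R4 <- R4 - (5/4)*R1:  [     0     -1     -1  -29/4   51/4 ]
R2 <-> R3   (pivot in column 2 was zero)
[ -4   4   4      5     1 ]
[  0   5   3   29/4  53/4 ]
[  0   0   3    1/4  57/4 ]
[  0  -1  -1  -29/4  51/4 ]
R4 <- R4 - (-1/5)*R2:  [     0      0   -2/5  -29/5   77/5 ]
R4 <- R4 - (-2/15)*R3:  [       0        0        0  -173/30   173/10 ]
Row echelon form:
[ -4  4  4        5  |       1 ]
[  0  5  3     29/4  |    53/4 ]
[  0  0  3      1/4  |    57/4 ]
[  0  0  0  -173/30  |  173/10 ]
Back-substitution:
w = (173/10) / (-173/30) = -3
z = (57/4 - (1/4)*(-3)) / 3 = 5
y = (53/4 - (3)*(5) - (29/4)*(-3)) / 5 = 4
x = (1 - (4)*(4) - (4)*(5) - (5)*(-3)) / -4 = 5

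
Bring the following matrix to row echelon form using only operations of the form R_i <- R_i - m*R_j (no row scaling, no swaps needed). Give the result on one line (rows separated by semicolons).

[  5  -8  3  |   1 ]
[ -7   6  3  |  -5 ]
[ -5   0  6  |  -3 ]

Forward elimination:
R2 <- R2 - (-7/5)*R1:  [     0  -26/5   36/5  -18/5 ]
R3 <- R3 - (-1)*R1:  [  0  -8   9  -2 ]
R3 <- R3 - (20/13)*R2:  [      0       0  -27/13   46/13 ]
Row echelon form:
[ 5     -8       3  |      1 ]
[ 0  -26/5    36/5  |  -18/5 ]
[ 0      0  -27/13  |  46/13 ]

REF = [5 -8 3 1; 0 -26/5 36/5 -18/5; 0 0 -27/13 46/13]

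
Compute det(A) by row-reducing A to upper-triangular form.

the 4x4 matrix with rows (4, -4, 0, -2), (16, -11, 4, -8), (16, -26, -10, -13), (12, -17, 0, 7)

det(A) = -120

Forward elimination:
R2 <- R2 - (4)*R1:  [ 0  5  4  0 ]
R3 <- R3 - (4)*R1:  [   0  -10  -10   -5 ]
R4 <- R4 - (3)*R1:  [  0  -5   0  13 ]
R3 <- R3 - (-2)*R2:  [  0   0  -2  -5 ]
R4 <- R4 - (-1)*R2:  [  0   0   4  13 ]
R4 <- R4 - (-2)*R3:  [ 0  0  0  3 ]
Upper-triangular form:
[ 4  -4   0  -2 ]
[ 0   5   4   0 ]
[ 0   0  -2  -5 ]
[ 0   0   0   3 ]
det(A) = (-1)^0 * (4) * (5) * (-2) * (3) = -120  (0 row swaps -> sign +1)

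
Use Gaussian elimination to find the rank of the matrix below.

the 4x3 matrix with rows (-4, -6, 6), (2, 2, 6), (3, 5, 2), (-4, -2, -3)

rank(A) = 3

Row reduction:
R2 <- R2 - (-1/2)*R1:  [  0  -1   9 ]
R3 <- R3 - (-3/4)*R1:  [    0   1/2  13/2 ]
R4 <- R4 - (1)*R1:  [  0   4  -9 ]
R3 <- R3 - (-1/2)*R2:  [  0   0  11 ]
R4 <- R4 - (-4)*R2:  [  0   0  27 ]
R4 <- R4 - (27/11)*R3:  [ 0  0  0 ]
Row echelon form:
[ -4  -6   6 ]
[  0  -1   9 ]
[  0   0  11 ]
[  0   0   0 ]
Nonzero rows / pivot columns: 3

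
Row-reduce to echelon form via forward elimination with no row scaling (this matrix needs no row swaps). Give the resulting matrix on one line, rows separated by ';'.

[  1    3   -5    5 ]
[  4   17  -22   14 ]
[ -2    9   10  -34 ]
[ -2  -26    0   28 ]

Forward elimination:
R2 <- R2 - (4)*R1:  [  0   5  -2  -6 ]
R3 <- R3 - (-2)*R1:  [   0   15    0  -24 ]
R4 <- R4 - (-2)*R1:  [   0  -20  -10   38 ]
R3 <- R3 - (3)*R2:  [  0   0   6  -6 ]
R4 <- R4 - (-4)*R2:  [   0    0  -18   14 ]
R4 <- R4 - (-3)*R3:  [  0   0   0  -4 ]
Row echelon form:
[ 1  3  -5   5 ]
[ 0  5  -2  -6 ]
[ 0  0   6  -6 ]
[ 0  0   0  -4 ]

REF = [1 3 -5 5; 0 5 -2 -6; 0 0 6 -6; 0 0 0 -4]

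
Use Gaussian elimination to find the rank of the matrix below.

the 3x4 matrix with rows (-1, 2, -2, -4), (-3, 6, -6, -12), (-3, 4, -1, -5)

rank(A) = 2

Row reduction:
R2 <- R2 - (3)*R1:  [ 0  0  0  0 ]
R3 <- R3 - (3)*R1:  [  0  -2   5   7 ]
R2 <-> R3   (pivot in column 2 was zero)
[ -1   2  -2  -4 ]
[  0  -2   5   7 ]
[  0   0   0   0 ]
Row echelon form:
[ -1   2  -2  -4 ]
[  0  -2   5   7 ]
[  0   0   0   0 ]
Nonzero rows / pivot columns: 2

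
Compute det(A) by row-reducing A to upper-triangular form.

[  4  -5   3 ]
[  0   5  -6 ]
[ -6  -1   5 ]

Forward elimination:
R3 <- R3 - (-3/2)*R1:  [     0  -17/2   19/2 ]
R3 <- R3 - (-17/10)*R2:  [     0      0  -7/10 ]
Upper-triangular form:
[ 4  -5      3 ]
[ 0   5     -6 ]
[ 0   0  -7/10 ]
det(A) = (-1)^0 * (4) * (5) * (-7/10) = -14  (0 row swaps -> sign +1)

det(A) = -14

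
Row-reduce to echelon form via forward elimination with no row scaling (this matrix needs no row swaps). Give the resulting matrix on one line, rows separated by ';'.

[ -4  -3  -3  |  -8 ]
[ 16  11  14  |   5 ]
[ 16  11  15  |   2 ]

Forward elimination:
R2 <- R2 - (-4)*R1:  [   0   -1    2  -27 ]
R3 <- R3 - (-4)*R1:  [   0   -1    3  -30 ]
R3 <- R3 - (1)*R2:  [  0   0   1  -3 ]
Row echelon form:
[ -4  -3  -3  |   -8 ]
[  0  -1   2  |  -27 ]
[  0   0   1  |   -3 ]

REF = [-4 -3 -3 -8; 0 -1 2 -27; 0 0 1 -3]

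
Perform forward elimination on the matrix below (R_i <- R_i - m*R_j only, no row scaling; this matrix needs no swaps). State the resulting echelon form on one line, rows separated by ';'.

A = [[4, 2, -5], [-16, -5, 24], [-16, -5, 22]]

Forward elimination:
R2 <- R2 - (-4)*R1:  [ 0  3  4 ]
R3 <- R3 - (-4)*R1:  [ 0  3  2 ]
R3 <- R3 - (1)*R2:  [  0   0  -2 ]
Row echelon form:
[ 4  2  -5 ]
[ 0  3   4 ]
[ 0  0  -2 ]

REF = [4 2 -5; 0 3 4; 0 0 -2]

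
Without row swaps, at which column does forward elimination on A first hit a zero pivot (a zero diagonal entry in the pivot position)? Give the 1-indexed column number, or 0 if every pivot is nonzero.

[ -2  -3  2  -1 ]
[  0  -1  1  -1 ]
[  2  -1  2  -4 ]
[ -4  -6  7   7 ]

first zero-pivot column = 3

Naive forward elimination:
R3 <- R3 - (-1)*R1:  [  0  -4   4  -5 ]
R4 <- R4 - (2)*R1:  [ 0  0  3  9 ]
R3 <- R3 - (4)*R2:  [  0   0   0  -1 ]
Matrix at this point:
[ -2  -3  2  -1 ]
[  0  -1  1  -1 ]
[  0   0  0  -1 ]
[  0   0  3   9 ]
Pivot entry (3,3) is zero but row 4 has 3 in column 3 -> naive elimination stops; a row interchange (e.g. R3 <-> R4) would be required here.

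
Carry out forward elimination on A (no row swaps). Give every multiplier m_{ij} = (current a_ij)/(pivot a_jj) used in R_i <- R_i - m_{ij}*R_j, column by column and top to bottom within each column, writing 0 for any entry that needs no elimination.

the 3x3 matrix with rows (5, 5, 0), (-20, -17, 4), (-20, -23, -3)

multipliers: -4, -4, -1

Forward elimination:
R2 <- R2 - (-4)*R1:  [ 0  3  4 ]
R3 <- R3 - (-4)*R1:  [  0  -3  -3 ]
R3 <- R3 - (-1)*R2:  [ 0  0  1 ]
Multipliers (in order of application): m_{21} = -4, m_{31} = -4, m_{32} = -1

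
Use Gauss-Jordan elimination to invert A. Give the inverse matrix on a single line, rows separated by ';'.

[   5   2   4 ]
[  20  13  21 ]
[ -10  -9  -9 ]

inverse = [18/25 -9/50 -1/10; -3/10 -1/20 -1/4; -1/2 1/4 1/4]

Gauss-Jordan on [A | I]:
R1 <- (1/5)*R1:  [   1  2/5  4/5  |  1/5    0    0 ]
R2 <- R2 - (20)*R1:  [  0   5   5  |  -4   1   0 ]
R3 <- R3 - (-10)*R1:  [  0  -5  -1  |   2   0   1 ]
R2 <- (1/5)*R2:  [    0     1     1  |  -4/5   1/5     0 ]
R1 <- R1 - (2/5)*R2:  [     1      0    2/5  |  13/25  -2/25      0 ]
R3 <- R3 - (-5)*R2:  [  0   0   4  |  -2   1   1 ]
R3 <- (1/4)*R3:  [    0     0     1  |  -1/2   1/4   1/4 ]
R1 <- R1 - (2/5)*R3:  [     1      0      0  |  18/25  -9/50  -1/10 ]
R2 <- R2 - (1)*R3:  [     0      1      0  |  -3/10  -1/20   -1/4 ]
Right block of [I | A^{-1}] is the inverse:
[ 18/25  -9/50  -1/10 ]
[ -3/10  -1/20   -1/4 ]
[  -1/2    1/4    1/4 ]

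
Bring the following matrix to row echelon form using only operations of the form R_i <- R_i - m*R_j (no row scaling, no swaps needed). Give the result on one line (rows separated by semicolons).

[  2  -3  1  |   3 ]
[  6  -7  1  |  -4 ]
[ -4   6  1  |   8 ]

REF = [2 -3 1 3; 0 2 -2 -13; 0 0 3 14]

Forward elimination:
R2 <- R2 - (3)*R1:  [   0    2   -2  -13 ]
R3 <- R3 - (-2)*R1:  [  0   0   3  14 ]
Row echelon form:
[ 2  -3   1  |    3 ]
[ 0   2  -2  |  -13 ]
[ 0   0   3  |   14 ]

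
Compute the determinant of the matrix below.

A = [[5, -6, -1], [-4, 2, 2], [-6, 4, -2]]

Forward elimination:
R2 <- R2 - (-4/5)*R1:  [     0  -14/5    6/5 ]
R3 <- R3 - (-6/5)*R1:  [     0  -16/5  -16/5 ]
R3 <- R3 - (8/7)*R2:  [     0      0  -32/7 ]
Upper-triangular form:
[ 5     -6     -1 ]
[ 0  -14/5    6/5 ]
[ 0      0  -32/7 ]
det(A) = (-1)^0 * (5) * (-14/5) * (-32/7) = 64  (0 row swaps -> sign +1)

det(A) = 64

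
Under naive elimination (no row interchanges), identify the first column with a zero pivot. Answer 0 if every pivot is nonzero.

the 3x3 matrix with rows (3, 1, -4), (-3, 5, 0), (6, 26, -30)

Naive forward elimination:
R2 <- R2 - (-1)*R1:  [  0   6  -4 ]
R3 <- R3 - (2)*R1:  [   0   24  -22 ]
R3 <- R3 - (4)*R2:  [  0   0  -6 ]
All pivots nonzero; naive elimination completes without hitting a zero pivot.

first zero-pivot column = 0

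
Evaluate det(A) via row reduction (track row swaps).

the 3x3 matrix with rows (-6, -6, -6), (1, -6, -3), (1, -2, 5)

det(A) = 240

Forward elimination:
R2 <- R2 - (-1/6)*R1:  [  0  -7  -4 ]
R3 <- R3 - (-1/6)*R1:  [  0  -3   4 ]
R3 <- R3 - (3/7)*R2:  [    0     0  40/7 ]
Upper-triangular form:
[ -6  -6    -6 ]
[  0  -7    -4 ]
[  0   0  40/7 ]
det(A) = (-1)^0 * (-6) * (-7) * (40/7) = 240  (0 row swaps -> sign +1)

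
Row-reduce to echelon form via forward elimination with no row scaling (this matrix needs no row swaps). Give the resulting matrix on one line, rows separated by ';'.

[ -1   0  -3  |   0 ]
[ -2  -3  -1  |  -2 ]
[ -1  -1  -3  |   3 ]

REF = [-1 0 -3 0; 0 -3 5 -2; 0 0 -5/3 11/3]

Forward elimination:
R2 <- R2 - (2)*R1:  [  0  -3   5  -2 ]
R3 <- R3 - (1)*R1:  [  0  -1   0   3 ]
R3 <- R3 - (1/3)*R2:  [    0     0  -5/3  11/3 ]
Row echelon form:
[ -1   0    -3  |     0 ]
[  0  -3     5  |    -2 ]
[  0   0  -5/3  |  11/3 ]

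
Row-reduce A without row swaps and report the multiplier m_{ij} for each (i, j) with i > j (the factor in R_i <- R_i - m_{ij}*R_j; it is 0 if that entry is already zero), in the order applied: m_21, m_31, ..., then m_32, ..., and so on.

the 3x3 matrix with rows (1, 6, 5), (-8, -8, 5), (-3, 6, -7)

multipliers: -8, -3, 3/5

Forward elimination:
R2 <- R2 - (-8)*R1:  [  0  40  45 ]
R3 <- R3 - (-3)*R1:  [  0  24   8 ]
R3 <- R3 - (3/5)*R2:  [   0    0  -19 ]
Multipliers (in order of application): m_{21} = -8, m_{31} = -3, m_{32} = 3/5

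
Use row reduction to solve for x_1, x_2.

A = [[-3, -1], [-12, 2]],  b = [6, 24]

(-2, 0)

Forward elimination on [A|b]:
R2 <- R2 - (4)*R1:  [ 0  6  0 ]
Row echelon form:
[ -3  -1  |  6 ]
[  0   6  |  0 ]
Back-substitution:
x_2 = (0) / 6 = 0
x_1 = (6 - (-1)*(0)) / -3 = -2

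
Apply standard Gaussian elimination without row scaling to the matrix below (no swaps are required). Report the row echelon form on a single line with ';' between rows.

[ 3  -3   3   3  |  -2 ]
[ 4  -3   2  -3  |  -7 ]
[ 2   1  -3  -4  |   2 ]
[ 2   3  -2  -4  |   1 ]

REF = [3 -3 3 3 -2; 0 1 -2 -7 -13/3; 0 0 1 15 49/3; 0 0 0 -61 -74]

Forward elimination:
R2 <- R2 - (4/3)*R1:  [     0      1     -2     -7  -13/3 ]
R3 <- R3 - (2/3)*R1:  [    0     3    -5    -6  10/3 ]
R4 <- R4 - (2/3)*R1:  [   0    5   -4   -6  7/3 ]
R3 <- R3 - (3)*R2:  [    0     0     1    15  49/3 ]
R4 <- R4 - (5)*R2:  [  0   0   6  29  24 ]
R4 <- R4 - (6)*R3:  [   0    0    0  -61  -74 ]
Row echelon form:
[ 3  -3   3    3  |     -2 ]
[ 0   1  -2   -7  |  -13/3 ]
[ 0   0   1   15  |   49/3 ]
[ 0   0   0  -61  |    -74 ]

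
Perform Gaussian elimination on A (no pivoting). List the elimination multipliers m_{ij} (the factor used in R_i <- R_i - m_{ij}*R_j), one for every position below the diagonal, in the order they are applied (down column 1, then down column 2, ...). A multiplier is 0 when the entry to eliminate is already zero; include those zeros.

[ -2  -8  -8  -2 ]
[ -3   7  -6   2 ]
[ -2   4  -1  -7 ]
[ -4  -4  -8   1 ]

Forward elimination:
R2 <- R2 - (3/2)*R1:  [  0  19   6   5 ]
R3 <- R3 - (1)*R1:  [  0  12   7  -5 ]
R4 <- R4 - (2)*R1:  [  0  12   8   5 ]
R3 <- R3 - (12/19)*R2:  [       0        0    61/19  -155/19 ]
R4 <- R4 - (12/19)*R2:  [     0      0  80/19  35/19 ]
R4 <- R4 - (80/61)*R3:  [      0       0       0  765/61 ]
Multipliers (in order of application): m_{21} = 3/2, m_{31} = 1, m_{41} = 2, m_{32} = 12/19, m_{42} = 12/19, m_{43} = 80/61

multipliers: 3/2, 1, 2, 12/19, 12/19, 80/61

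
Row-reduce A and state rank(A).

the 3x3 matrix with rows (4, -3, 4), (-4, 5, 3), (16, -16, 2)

Row reduction:
R2 <- R2 - (-1)*R1:  [ 0  2  7 ]
R3 <- R3 - (4)*R1:  [   0   -4  -14 ]
R3 <- R3 - (-2)*R2:  [ 0  0  0 ]
Row echelon form:
[ 4  -3  4 ]
[ 0   2  7 ]
[ 0   0  0 ]
Nonzero rows / pivot columns: 2

rank(A) = 2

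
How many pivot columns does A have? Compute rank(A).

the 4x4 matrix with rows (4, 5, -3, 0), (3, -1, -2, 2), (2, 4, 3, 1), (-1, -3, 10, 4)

rank(A) = 3

Row reduction:
R2 <- R2 - (3/4)*R1:  [     0  -19/4    1/4      2 ]
R3 <- R3 - (1/2)*R1:  [   0  3/2  9/2    1 ]
R4 <- R4 - (-1/4)*R1:  [    0  -7/4  37/4     4 ]
R3 <- R3 - (-6/19)*R2:  [     0      0  87/19  31/19 ]
R4 <- R4 - (7/19)*R2:  [      0       0  174/19   62/19 ]
R4 <- R4 - (2)*R3:  [ 0  0  0  0 ]
Row echelon form:
[ 4      5     -3      0 ]
[ 0  -19/4    1/4      2 ]
[ 0      0  87/19  31/19 ]
[ 0      0      0      0 ]
Nonzero rows / pivot columns: 3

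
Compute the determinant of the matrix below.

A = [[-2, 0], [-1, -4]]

det(A) = 8

Forward elimination:
R2 <- R2 - (1/2)*R1:  [  0  -4 ]
Upper-triangular form:
[ -2   0 ]
[  0  -4 ]
det(A) = (-1)^0 * (-2) * (-4) = 8  (0 row swaps -> sign +1)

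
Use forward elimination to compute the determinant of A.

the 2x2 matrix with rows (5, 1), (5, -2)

det(A) = -15

Forward elimination:
R2 <- R2 - (1)*R1:  [  0  -3 ]
Upper-triangular form:
[ 5   1 ]
[ 0  -3 ]
det(A) = (-1)^0 * (5) * (-3) = -15  (0 row swaps -> sign +1)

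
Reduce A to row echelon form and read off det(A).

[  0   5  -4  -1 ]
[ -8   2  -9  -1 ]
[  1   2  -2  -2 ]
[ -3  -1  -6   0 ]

det(A) = -271

Forward elimination:
R1 <-> R2   (pivot in column 1 was zero)
[ -8   2  -9  -1 ]
[  0   5  -4  -1 ]
[  1   2  -2  -2 ]
[ -3  -1  -6   0 ]
R3 <- R3 - (-1/8)*R1:  [     0    9/4  -25/8  -17/8 ]
R4 <- R4 - (3/8)*R1:  [     0   -7/4  -21/8    3/8 ]
R3 <- R3 - (9/20)*R2:  [      0       0  -53/40  -67/40 ]
R4 <- R4 - (-7/20)*R2:  [       0        0  -161/40     1/40 ]
R4 <- R4 - (161/53)*R3:  [      0       0       0  271/53 ]
Upper-triangular form:
[ -8  2      -9      -1 ]
[  0  5      -4      -1 ]
[  0  0  -53/40  -67/40 ]
[  0  0       0  271/53 ]
det(A) = (-1)^1 * (-8) * (5) * (-53/40) * (271/53) = -271  (1 row swap -> sign -1)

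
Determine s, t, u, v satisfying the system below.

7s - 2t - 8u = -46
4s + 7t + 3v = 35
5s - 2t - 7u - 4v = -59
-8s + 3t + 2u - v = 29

(-2, 4, 3, 5)

Forward elimination on [A|b]:
R2 <- R2 - (4/7)*R1:  [     0   57/7   32/7      3  429/7 ]
R3 <- R3 - (5/7)*R1:  [      0    -4/7    -9/7      -4  -183/7 ]
R4 <- R4 - (-8/7)*R1:  [      0     5/7   -50/7      -1  -165/7 ]
R3 <- R3 - (-4/57)*R2:  [       0        0   -55/57   -72/19  -415/19 ]
R4 <- R4 - (5/57)*R2:  [       0        0  -430/57   -24/19  -550/19 ]
R4 <- R4 - (86/11)*R3:  [       0        0        0   312/11  1560/11 ]
Row echelon form:
[ 7    -2      -8       0  |      -46 ]
[ 0  57/7    32/7       3  |    429/7 ]
[ 0     0  -55/57  -72/19  |  -415/19 ]
[ 0     0       0  312/11  |  1560/11 ]
Back-substitution:
v = (1560/11) / (312/11) = 5
u = (-415/19 - (-72/19)*(5)) / (-55/57) = 3
t = (429/7 - (32/7)*(3) - (3)*(5)) / (57/7) = 4
s = (-46 - (-2)*(4) - (-8)*(3)) / 7 = -2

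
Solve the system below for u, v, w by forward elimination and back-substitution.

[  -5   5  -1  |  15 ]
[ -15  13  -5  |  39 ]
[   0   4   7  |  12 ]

(0, 3, 0)

Forward elimination on [A|b]:
R2 <- R2 - (3)*R1:  [  0  -2  -2  -6 ]
R3 <- R3 - (-2)*R2:  [ 0  0  3  0 ]
Row echelon form:
[ -5   5  -1  |  15 ]
[  0  -2  -2  |  -6 ]
[  0   0   3  |   0 ]
Back-substitution:
w = (0) / 3 = 0
v = (-6 - (-2)*(0)) / -2 = 3
u = (15 - (5)*(3) - (-1)*(0)) / -5 = 0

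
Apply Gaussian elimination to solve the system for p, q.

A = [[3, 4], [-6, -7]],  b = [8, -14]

Forward elimination on [A|b]:
R2 <- R2 - (-2)*R1:  [ 0  1  2 ]
Row echelon form:
[ 3  4  |  8 ]
[ 0  1  |  2 ]
Back-substitution:
q = (2) / 1 = 2
p = (8 - (4)*(2)) / 3 = 0

(0, 2)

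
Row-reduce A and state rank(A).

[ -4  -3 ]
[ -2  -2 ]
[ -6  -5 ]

rank(A) = 2

Row reduction:
R2 <- R2 - (1/2)*R1:  [    0  -1/2 ]
R3 <- R3 - (3/2)*R1:  [    0  -1/2 ]
R3 <- R3 - (1)*R2:  [ 0  0 ]
Row echelon form:
[ -4    -3 ]
[  0  -1/2 ]
[  0     0 ]
Nonzero rows / pivot columns: 2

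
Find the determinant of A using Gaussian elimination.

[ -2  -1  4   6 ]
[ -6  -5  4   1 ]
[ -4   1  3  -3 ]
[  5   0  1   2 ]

det(A) = 801

Forward elimination:
R2 <- R2 - (3)*R1:  [   0   -2   -8  -17 ]
R3 <- R3 - (2)*R1:  [   0    3   -5  -15 ]
R4 <- R4 - (-5/2)*R1:  [    0  -5/2    11    17 ]
R3 <- R3 - (-3/2)*R2:  [     0      0    -17  -81/2 ]
R4 <- R4 - (5/4)*R2:  [     0      0     21  153/4 ]
R4 <- R4 - (-21/17)*R3:  [       0        0        0  -801/68 ]
Upper-triangular form:
[ -2  -1    4        6 ]
[  0  -2   -8      -17 ]
[  0   0  -17    -81/2 ]
[  0   0    0  -801/68 ]
det(A) = (-1)^0 * (-2) * (-2) * (-17) * (-801/68) = 801  (0 row swaps -> sign +1)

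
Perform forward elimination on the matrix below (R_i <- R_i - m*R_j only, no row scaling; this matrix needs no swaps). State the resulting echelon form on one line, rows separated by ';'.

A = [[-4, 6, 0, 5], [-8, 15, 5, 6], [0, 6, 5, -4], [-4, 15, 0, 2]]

REF = [-4 6 0 5; 0 3 5 -4; 0 0 -5 4; 0 0 0 -3]

Forward elimination:
R2 <- R2 - (2)*R1:  [  0   3   5  -4 ]
R4 <- R4 - (1)*R1:  [  0   9   0  -3 ]
R3 <- R3 - (2)*R2:  [  0   0  -5   4 ]
R4 <- R4 - (3)*R2:  [   0    0  -15    9 ]
R4 <- R4 - (3)*R3:  [  0   0   0  -3 ]
Row echelon form:
[ -4  6   0   5 ]
[  0  3   5  -4 ]
[  0  0  -5   4 ]
[  0  0   0  -3 ]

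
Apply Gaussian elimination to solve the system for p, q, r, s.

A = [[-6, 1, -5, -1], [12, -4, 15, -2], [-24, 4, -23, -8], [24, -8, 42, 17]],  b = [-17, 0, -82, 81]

(4, 2, -2, 5)

Forward elimination on [A|b]:
R2 <- R2 - (-2)*R1:  [   0   -2    5   -4  -34 ]
R3 <- R3 - (4)*R1:  [   0    0   -3   -4  -14 ]
R4 <- R4 - (-4)*R1:  [  0  -4  22  13  13 ]
R4 <- R4 - (2)*R2:  [  0   0  12  21  81 ]
R4 <- R4 - (-4)*R3:  [  0   0   0   5  25 ]
Row echelon form:
[ -6   1  -5  -1  |  -17 ]
[  0  -2   5  -4  |  -34 ]
[  0   0  -3  -4  |  -14 ]
[  0   0   0   5  |   25 ]
Back-substitution:
s = (25) / 5 = 5
r = (-14 - (-4)*(5)) / -3 = -2
q = (-34 - (5)*(-2) - (-4)*(5)) / -2 = 2
p = (-17 - (1)*(2) - (-5)*(-2) - (-1)*(5)) / -6 = 4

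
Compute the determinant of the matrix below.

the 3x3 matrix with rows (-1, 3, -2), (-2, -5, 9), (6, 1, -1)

det(A) = 104

Forward elimination:
R2 <- R2 - (2)*R1:  [   0  -11   13 ]
R3 <- R3 - (-6)*R1:  [   0   19  -13 ]
R3 <- R3 - (-19/11)*R2:  [      0       0  104/11 ]
Upper-triangular form:
[ -1    3      -2 ]
[  0  -11      13 ]
[  0    0  104/11 ]
det(A) = (-1)^0 * (-1) * (-11) * (104/11) = 104  (0 row swaps -> sign +1)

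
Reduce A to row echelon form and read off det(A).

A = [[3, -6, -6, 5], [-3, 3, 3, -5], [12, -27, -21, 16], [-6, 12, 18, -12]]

Forward elimination:
R2 <- R2 - (-1)*R1:  [  0  -3  -3   0 ]
R3 <- R3 - (4)*R1:  [  0  -3   3  -4 ]
R4 <- R4 - (-2)*R1:  [  0   0   6  -2 ]
R3 <- R3 - (1)*R2:  [  0   0   6  -4 ]
R4 <- R4 - (1)*R3:  [ 0  0  0  2 ]
Upper-triangular form:
[ 3  -6  -6   5 ]
[ 0  -3  -3   0 ]
[ 0   0   6  -4 ]
[ 0   0   0   2 ]
det(A) = (-1)^0 * (3) * (-3) * (6) * (2) = -108  (0 row swaps -> sign +1)

det(A) = -108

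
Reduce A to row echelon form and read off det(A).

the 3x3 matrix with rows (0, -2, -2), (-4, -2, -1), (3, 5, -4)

Forward elimination:
R1 <-> R2   (pivot in column 1 was zero)
[ -4  -2  -1 ]
[  0  -2  -2 ]
[  3   5  -4 ]
R3 <- R3 - (-3/4)*R1:  [     0    7/2  -19/4 ]
R3 <- R3 - (-7/4)*R2:  [     0      0  -33/4 ]
Upper-triangular form:
[ -4  -2     -1 ]
[  0  -2     -2 ]
[  0   0  -33/4 ]
det(A) = (-1)^1 * (-4) * (-2) * (-33/4) = 66  (1 row swap -> sign -1)

det(A) = 66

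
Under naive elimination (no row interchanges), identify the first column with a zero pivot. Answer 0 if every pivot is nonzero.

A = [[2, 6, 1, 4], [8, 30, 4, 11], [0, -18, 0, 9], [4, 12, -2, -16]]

first zero-pivot column = 3

Naive forward elimination:
R2 <- R2 - (4)*R1:  [  0   6   0  -5 ]
R4 <- R4 - (2)*R1:  [   0    0   -4  -24 ]
R3 <- R3 - (-3)*R2:  [  0   0   0  -6 ]
Matrix at this point:
[ 2  6   1    4 ]
[ 0  6   0   -5 ]
[ 0  0   0   -6 ]
[ 0  0  -4  -24 ]
Pivot entry (3,3) is zero but row 4 has -4 in column 3 -> naive elimination stops; a row interchange (e.g. R3 <-> R4) would be required here.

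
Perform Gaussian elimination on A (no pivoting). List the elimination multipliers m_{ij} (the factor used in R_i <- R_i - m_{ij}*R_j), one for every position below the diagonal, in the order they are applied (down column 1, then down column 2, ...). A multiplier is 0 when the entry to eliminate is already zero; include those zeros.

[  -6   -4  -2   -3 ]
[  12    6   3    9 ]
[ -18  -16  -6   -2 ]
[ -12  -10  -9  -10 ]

Forward elimination:
R2 <- R2 - (-2)*R1:  [  0  -2  -1   3 ]
R3 <- R3 - (3)*R1:  [  0  -4   0   7 ]
R4 <- R4 - (2)*R1:  [  0  -2  -5  -4 ]
R3 <- R3 - (2)*R2:  [ 0  0  2  1 ]
R4 <- R4 - (1)*R2:  [  0   0  -4  -7 ]
R4 <- R4 - (-2)*R3:  [  0   0   0  -5 ]
Multipliers (in order of application): m_{21} = -2, m_{31} = 3, m_{41} = 2, m_{32} = 2, m_{42} = 1, m_{43} = -2

multipliers: -2, 3, 2, 2, 1, -2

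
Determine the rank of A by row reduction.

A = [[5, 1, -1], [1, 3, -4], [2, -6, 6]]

Row reduction:
R2 <- R2 - (1/5)*R1:  [     0   14/5  -19/5 ]
R3 <- R3 - (2/5)*R1:  [     0  -32/5   32/5 ]
R3 <- R3 - (-16/7)*R2:  [     0      0  -16/7 ]
Row echelon form:
[ 5     1     -1 ]
[ 0  14/5  -19/5 ]
[ 0     0  -16/7 ]
Nonzero rows / pivot columns: 3

rank(A) = 3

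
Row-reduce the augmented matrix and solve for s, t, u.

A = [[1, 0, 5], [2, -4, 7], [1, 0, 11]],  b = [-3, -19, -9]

Forward elimination on [A|b]:
R2 <- R2 - (2)*R1:  [   0   -4   -3  -13 ]
R3 <- R3 - (1)*R1:  [  0   0   6  -6 ]
Row echelon form:
[ 1   0   5  |   -3 ]
[ 0  -4  -3  |  -13 ]
[ 0   0   6  |   -6 ]
Back-substitution:
u = (-6) / 6 = -1
t = (-13 - (-3)*(-1)) / -4 = 4
s = (-3 - (5)*(-1)) / 1 = 2

(2, 4, -1)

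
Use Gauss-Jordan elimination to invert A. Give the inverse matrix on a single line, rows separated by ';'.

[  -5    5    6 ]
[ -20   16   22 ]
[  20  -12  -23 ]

inverse = [26/15 -43/60 -7/30; 1/3 1/12 1/6; 4/3 -2/3 -1/3]

Gauss-Jordan on [A | I]:
R1 <- (1/-5)*R1:  [    1    -1  -6/5  |  -1/5     0     0 ]
R2 <- R2 - (-20)*R1:  [  0  -4  -2  |  -4   1   0 ]
R3 <- R3 - (20)*R1:  [ 0  8  1  |  4  0  1 ]
R2 <- (1/-4)*R2:  [    0     1   1/2  |     1  -1/4     0 ]
R1 <- R1 - (-1)*R2:  [     1      0  -7/10  |    4/5   -1/4      0 ]
R3 <- R3 - (8)*R2:  [  0   0  -3  |  -4   2   1 ]
R3 <- (1/-3)*R3:  [    0     0     1  |   4/3  -2/3  -1/3 ]
R1 <- R1 - (-7/10)*R3:  [      1       0       0  |   26/15  -43/60   -7/30 ]
R2 <- R2 - (1/2)*R3:  [    0     1     0  |   1/3  1/12   1/6 ]
Right block of [I | A^{-1}] is the inverse:
[ 26/15  -43/60  -7/30 ]
[   1/3    1/12    1/6 ]
[   4/3    -2/3   -1/3 ]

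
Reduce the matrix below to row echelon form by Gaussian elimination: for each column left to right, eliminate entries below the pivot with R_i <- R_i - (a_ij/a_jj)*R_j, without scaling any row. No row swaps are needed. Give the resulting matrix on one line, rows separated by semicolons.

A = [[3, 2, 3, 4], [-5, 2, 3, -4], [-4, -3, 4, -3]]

REF = [3 2 3 4; 0 16/3 8 8/3; 0 0 17/2 5/2]

Forward elimination:
R2 <- R2 - (-5/3)*R1:  [    0  16/3     8   8/3 ]
R3 <- R3 - (-4/3)*R1:  [    0  -1/3     8   7/3 ]
R3 <- R3 - (-1/16)*R2:  [    0     0  17/2   5/2 ]
Row echelon form:
[ 3     2     3    4 ]
[ 0  16/3     8  8/3 ]
[ 0     0  17/2  5/2 ]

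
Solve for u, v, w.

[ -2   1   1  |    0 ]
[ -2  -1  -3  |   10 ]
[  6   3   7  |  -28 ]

(-2, -3, -1)

Forward elimination on [A|b]:
R2 <- R2 - (1)*R1:  [  0  -2  -4  10 ]
R3 <- R3 - (-3)*R1:  [   0    6   10  -28 ]
R3 <- R3 - (-3)*R2:  [  0   0  -2   2 ]
Row echelon form:
[ -2   1   1  |   0 ]
[  0  -2  -4  |  10 ]
[  0   0  -2  |   2 ]
Back-substitution:
w = (2) / -2 = -1
v = (10 - (-4)*(-1)) / -2 = -3
u = (0 - (1)*(-3) - (1)*(-1)) / -2 = -2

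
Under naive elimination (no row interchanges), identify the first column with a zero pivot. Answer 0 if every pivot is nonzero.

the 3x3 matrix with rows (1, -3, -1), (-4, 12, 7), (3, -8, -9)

first zero-pivot column = 2

Naive forward elimination:
R2 <- R2 - (-4)*R1:  [ 0  0  3 ]
R3 <- R3 - (3)*R1:  [  0   1  -6 ]
Matrix at this point:
[ 1  -3  -1 ]
[ 0   0   3 ]
[ 0   1  -6 ]
Pivot entry (2,2) is zero but row 3 has 1 in column 2 -> naive elimination stops; a row interchange (e.g. R2 <-> R3) would be required here.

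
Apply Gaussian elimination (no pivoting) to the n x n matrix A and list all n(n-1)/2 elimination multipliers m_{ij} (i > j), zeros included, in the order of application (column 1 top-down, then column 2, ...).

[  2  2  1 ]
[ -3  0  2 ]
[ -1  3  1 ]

multipliers: -3/2, -1/2, 4/3

Forward elimination:
R2 <- R2 - (-3/2)*R1:  [   0    3  7/2 ]
R3 <- R3 - (-1/2)*R1:  [   0    4  3/2 ]
R3 <- R3 - (4/3)*R2:  [     0      0  -19/6 ]
Multipliers (in order of application): m_{21} = -3/2, m_{31} = -1/2, m_{32} = 4/3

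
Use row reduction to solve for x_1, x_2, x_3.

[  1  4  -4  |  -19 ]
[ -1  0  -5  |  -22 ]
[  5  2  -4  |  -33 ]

Forward elimination on [A|b]:
R2 <- R2 - (-1)*R1:  [   0    4   -9  -41 ]
R3 <- R3 - (5)*R1:  [   0  -18   16   62 ]
R3 <- R3 - (-9/2)*R2:  [      0       0   -49/2  -245/2 ]
Row echelon form:
[ 1  4     -4  |     -19 ]
[ 0  4     -9  |     -41 ]
[ 0  0  -49/2  |  -245/2 ]
Back-substitution:
x_3 = (-245/2) / (-49/2) = 5
x_2 = (-41 - (-9)*(5)) / 4 = 1
x_1 = (-19 - (4)*(1) - (-4)*(5)) / 1 = -3

(-3, 1, 5)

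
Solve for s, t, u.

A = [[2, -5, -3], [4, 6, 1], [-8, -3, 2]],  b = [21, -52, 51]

(-5, -5, -2)

Forward elimination on [A|b]:
R2 <- R2 - (2)*R1:  [   0   16    7  -94 ]
R3 <- R3 - (-4)*R1:  [   0  -23  -10  135 ]
R3 <- R3 - (-23/16)*R2:  [    0     0  1/16  -1/8 ]
Row echelon form:
[ 2  -5    -3  |    21 ]
[ 0  16     7  |   -94 ]
[ 0   0  1/16  |  -1/8 ]
Back-substitution:
u = (-1/8) / (1/16) = -2
t = (-94 - (7)*(-2)) / 16 = -5
s = (21 - (-5)*(-5) - (-3)*(-2)) / 2 = -5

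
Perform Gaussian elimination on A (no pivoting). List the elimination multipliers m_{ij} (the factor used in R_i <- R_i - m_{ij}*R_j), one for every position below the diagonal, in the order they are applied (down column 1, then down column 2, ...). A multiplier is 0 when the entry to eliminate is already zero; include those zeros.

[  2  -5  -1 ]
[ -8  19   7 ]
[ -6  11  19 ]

Forward elimination:
R2 <- R2 - (-4)*R1:  [  0  -1   3 ]
R3 <- R3 - (-3)*R1:  [  0  -4  16 ]
R3 <- R3 - (4)*R2:  [ 0  0  4 ]
Multipliers (in order of application): m_{21} = -4, m_{31} = -3, m_{32} = 4

multipliers: -4, -3, 4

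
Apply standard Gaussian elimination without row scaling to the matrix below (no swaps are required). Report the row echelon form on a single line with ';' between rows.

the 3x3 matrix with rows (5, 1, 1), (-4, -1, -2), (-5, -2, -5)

Forward elimination:
R2 <- R2 - (-4/5)*R1:  [    0  -1/5  -6/5 ]
R3 <- R3 - (-1)*R1:  [  0  -1  -4 ]
R3 <- R3 - (5)*R2:  [ 0  0  2 ]
Row echelon form:
[ 5     1     1 ]
[ 0  -1/5  -6/5 ]
[ 0     0     2 ]

REF = [5 1 1; 0 -1/5 -6/5; 0 0 2]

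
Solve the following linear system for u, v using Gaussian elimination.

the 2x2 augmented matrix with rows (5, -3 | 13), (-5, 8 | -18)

Forward elimination on [A|b]:
R2 <- R2 - (-1)*R1:  [  0   5  -5 ]
Row echelon form:
[ 5  -3  |  13 ]
[ 0   5  |  -5 ]
Back-substitution:
v = (-5) / 5 = -1
u = (13 - (-3)*(-1)) / 5 = 2

(2, -1)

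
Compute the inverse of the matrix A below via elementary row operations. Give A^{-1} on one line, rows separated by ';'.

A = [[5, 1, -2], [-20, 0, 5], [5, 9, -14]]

inverse = [3/8 1/30 -1/24; 17/8 1/2 -1/8; 3/2 1/3 -1/6]

Gauss-Jordan on [A | I]:
R1 <- (1/5)*R1:  [    1   1/5  -2/5  |   1/5     0     0 ]
R2 <- R2 - (-20)*R1:  [  0   4  -3  |   4   1   0 ]
R3 <- R3 - (5)*R1:  [   0    8  -12  |   -1    0    1 ]
R2 <- (1/4)*R2:  [    0     1  -3/4  |     1   1/4     0 ]
R1 <- R1 - (1/5)*R2:  [     1      0   -1/4  |      0  -1/20      0 ]
R3 <- R3 - (8)*R2:  [  0   0  -6  |  -9  -2   1 ]
R3 <- (1/-6)*R3:  [    0     0     1  |   3/2   1/3  -1/6 ]
R1 <- R1 - (-1/4)*R3:  [     1      0      0  |    3/8   1/30  -1/24 ]
R2 <- R2 - (-3/4)*R3:  [    0     1     0  |  17/8   1/2  -1/8 ]
Right block of [I | A^{-1}] is the inverse:
[  3/8  1/30  -1/24 ]
[ 17/8   1/2   -1/8 ]
[  3/2   1/3   -1/6 ]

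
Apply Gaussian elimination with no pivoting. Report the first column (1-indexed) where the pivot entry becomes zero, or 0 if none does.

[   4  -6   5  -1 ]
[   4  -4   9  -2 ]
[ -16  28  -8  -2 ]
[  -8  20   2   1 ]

first zero-pivot column = 0

Naive forward elimination:
R2 <- R2 - (1)*R1:  [  0   2   4  -1 ]
R3 <- R3 - (-4)*R1:  [  0   4  12  -6 ]
R4 <- R4 - (-2)*R1:  [  0   8  12  -1 ]
R3 <- R3 - (2)*R2:  [  0   0   4  -4 ]
R4 <- R4 - (4)*R2:  [  0   0  -4   3 ]
R4 <- R4 - (-1)*R3:  [  0   0   0  -1 ]
All pivots nonzero; naive elimination completes without hitting a zero pivot.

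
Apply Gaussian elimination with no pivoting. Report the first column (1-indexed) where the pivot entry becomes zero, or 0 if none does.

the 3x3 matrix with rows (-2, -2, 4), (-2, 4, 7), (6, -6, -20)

first zero-pivot column = 0

Naive forward elimination:
R2 <- R2 - (1)*R1:  [ 0  6  3 ]
R3 <- R3 - (-3)*R1:  [   0  -12   -8 ]
R3 <- R3 - (-2)*R2:  [  0   0  -2 ]
All pivots nonzero; naive elimination completes without hitting a zero pivot.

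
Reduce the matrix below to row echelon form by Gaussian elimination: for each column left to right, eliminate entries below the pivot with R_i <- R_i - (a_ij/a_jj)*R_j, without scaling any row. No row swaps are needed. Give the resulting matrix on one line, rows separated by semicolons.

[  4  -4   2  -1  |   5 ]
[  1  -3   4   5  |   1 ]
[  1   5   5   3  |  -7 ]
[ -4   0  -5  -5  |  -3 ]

REF = [4 -4 2 -1 5; 0 -2 7/2 21/4 -1/4; 0 0 15 19 -9; 0 0 0 -23/6 -7/2]

Forward elimination:
R2 <- R2 - (1/4)*R1:  [    0    -2   7/2  21/4  -1/4 ]
R3 <- R3 - (1/4)*R1:  [     0      6    9/2   13/4  -33/4 ]
R4 <- R4 - (-1)*R1:  [  0  -4  -3  -6   2 ]
R3 <- R3 - (-3)*R2:  [  0   0  15  19  -9 ]
R4 <- R4 - (2)*R2:  [     0      0    -10  -33/2    5/2 ]
R4 <- R4 - (-2/3)*R3:  [     0      0      0  -23/6   -7/2 ]
Row echelon form:
[ 4  -4    2     -1  |     5 ]
[ 0  -2  7/2   21/4  |  -1/4 ]
[ 0   0   15     19  |    -9 ]
[ 0   0    0  -23/6  |  -7/2 ]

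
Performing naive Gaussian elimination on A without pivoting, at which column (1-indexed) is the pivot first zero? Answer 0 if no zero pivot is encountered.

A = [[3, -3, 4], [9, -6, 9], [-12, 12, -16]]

Naive forward elimination:
R2 <- R2 - (3)*R1:  [  0   3  -3 ]
R3 <- R3 - (-4)*R1:  [ 0  0  0 ]
Matrix at this point:
[ 3  -3   4 ]
[ 0   3  -3 ]
[ 0   0   0 ]
Pivot entry (3,3) in the last row is zero and there are no rows below to swap with -> zero pivot in column 3 (A is singular).

first zero-pivot column = 3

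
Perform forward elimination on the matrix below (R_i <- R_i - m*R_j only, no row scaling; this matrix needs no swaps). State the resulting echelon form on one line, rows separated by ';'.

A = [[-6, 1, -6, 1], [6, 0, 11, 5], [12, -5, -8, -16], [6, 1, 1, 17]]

Forward elimination:
R2 <- R2 - (-1)*R1:  [ 0  1  5  6 ]
R3 <- R3 - (-2)*R1:  [   0   -3  -20  -14 ]
R4 <- R4 - (-1)*R1:  [  0   2  -5  18 ]
R3 <- R3 - (-3)*R2:  [  0   0  -5   4 ]
R4 <- R4 - (2)*R2:  [   0    0  -15    6 ]
R4 <- R4 - (3)*R3:  [  0   0   0  -6 ]
Row echelon form:
[ -6  1  -6   1 ]
[  0  1   5   6 ]
[  0  0  -5   4 ]
[  0  0   0  -6 ]

REF = [-6 1 -6 1; 0 1 5 6; 0 0 -5 4; 0 0 0 -6]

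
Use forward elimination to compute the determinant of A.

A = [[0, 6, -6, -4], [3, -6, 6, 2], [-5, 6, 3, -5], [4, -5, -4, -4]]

det(A) = 1458

Forward elimination:
R1 <-> R2   (pivot in column 1 was zero)
[  3  -6   6   2 ]
[  0   6  -6  -4 ]
[ -5   6   3  -5 ]
[  4  -5  -4  -4 ]
R3 <- R3 - (-5/3)*R1:  [    0    -4    13  -5/3 ]
R4 <- R4 - (4/3)*R1:  [     0      3    -12  -20/3 ]
R3 <- R3 - (-2/3)*R2:  [     0      0      9  -13/3 ]
R4 <- R4 - (1/2)*R2:  [     0      0     -9  -14/3 ]
R4 <- R4 - (-1)*R3:  [  0   0   0  -9 ]
Upper-triangular form:
[ 3  -6   6      2 ]
[ 0   6  -6     -4 ]
[ 0   0   9  -13/3 ]
[ 0   0   0     -9 ]
det(A) = (-1)^1 * (3) * (6) * (9) * (-9) = 1458  (1 row swap -> sign -1)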